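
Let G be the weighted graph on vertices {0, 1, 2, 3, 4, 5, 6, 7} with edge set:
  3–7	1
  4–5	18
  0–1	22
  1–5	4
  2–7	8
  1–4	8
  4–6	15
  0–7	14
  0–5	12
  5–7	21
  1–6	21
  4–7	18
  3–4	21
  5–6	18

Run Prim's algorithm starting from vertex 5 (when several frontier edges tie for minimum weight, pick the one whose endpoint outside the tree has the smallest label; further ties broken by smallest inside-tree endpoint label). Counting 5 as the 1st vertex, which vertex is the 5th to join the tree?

Prim, starting at 5.
Step 1: frontier [1–5 4, 0–5 12, 4–5 18, 5–6 18, 5–7 21] → take 1–5 (4); add 1.
Step 2: frontier [1–4 8, 1–6 21, 0–1 22, 0–5 12, 4–5 18, 5–6 18, 5–7 21] → take 1–4 (8); add 4.
Step 3: frontier [1–6 21, 0–1 22, 4–6 15, 4–7 18, 3–4 21, 0–5 12, 5–6 18, 5–7 21] → take 0–5 (12); add 0.
Step 4: frontier [0–7 14, 1–6 21, 4–6 15, 4–7 18, 3–4 21, 5–6 18, 5–7 21] → take 0–7 (14); add 7.
Step 5: frontier [1–6 21, 4–6 15, 3–4 21, 5–6 18, 3–7 1, 2–7 8] → take 3–7 (1); add 3.
Step 6: frontier [1–6 21, 4–6 15, 5–6 18, 2–7 8] → take 2–7 (8); add 2.
Step 7: frontier [1–6 21, 4–6 15, 5–6 18] → take 4–6 (15); add 6.
Vertex order: 5, 1, 4, 0, 7, 3, 2, 6. The 5th vertex is 7.

7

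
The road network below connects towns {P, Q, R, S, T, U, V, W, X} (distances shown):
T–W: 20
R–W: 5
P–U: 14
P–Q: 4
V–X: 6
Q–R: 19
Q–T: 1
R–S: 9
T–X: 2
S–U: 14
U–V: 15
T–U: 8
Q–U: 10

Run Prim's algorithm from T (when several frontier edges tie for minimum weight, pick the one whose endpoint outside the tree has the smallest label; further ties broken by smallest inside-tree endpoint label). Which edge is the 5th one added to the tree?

Grow the tree from T using Prim:
Step 1: frontier [Q–T 1, T–X 2, T–U 8, T–W 20] → take Q–T (1); add Q.
Step 2: frontier [P–Q 4, Q–U 10, Q–R 19, T–X 2, T–U 8, T–W 20] → take T–X (2); add X.
Step 3: frontier [P–Q 4, Q–U 10, Q–R 19, T–U 8, T–W 20, V–X 6] → take P–Q (4); add P.
Step 4: frontier [P–U 14, Q–U 10, Q–R 19, T–U 8, T–W 20, V–X 6] → take V–X (6); add V.
Step 5: frontier [P–U 14, Q–U 10, Q–R 19, T–U 8, T–W 20, U–V 15] → take T–U (8); add U.
Step 6: frontier [Q–R 19, T–W 20, S–U 14] → take S–U (14); add S.
Step 7: frontier [Q–R 19, R–S 9, T–W 20] → take R–S (9); add R.
Step 8: frontier [R–W 5, T–W 20] → take R–W (5); add W.
The 5th edge added is T–U.

T-U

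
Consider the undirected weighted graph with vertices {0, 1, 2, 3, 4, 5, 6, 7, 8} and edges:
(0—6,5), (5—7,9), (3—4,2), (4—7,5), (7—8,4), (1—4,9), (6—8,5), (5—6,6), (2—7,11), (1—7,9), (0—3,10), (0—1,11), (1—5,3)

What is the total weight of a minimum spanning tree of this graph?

Kruskal's algorithm — process edges by increasing weight (ties by edge label):
3—4 (2): add — endpoints in different components.
1—5 (3): add — endpoints in different components.
7—8 (4): add — endpoints in different components.
0—6 (5): add — endpoints in different components.
4—7 (5): add — endpoints in different components.
6—8 (5): add — endpoints in different components.
5—6 (6): add — endpoints in different components.
1—4 (9): skip — 1 and 4 already connected.
1—7 (9): skip — 1 and 7 already connected.
5—7 (9): skip — 5 and 7 already connected.
0—3 (10): skip — 0 and 3 already connected.
0—1 (11): skip — 0 and 1 already connected.
2—7 (11): add — endpoints in different components.
MST edges: 3—4, 1—5, 7—8, 0—6, 4—7, 6—8, 5—6, 2—7; total weight 2+3+4+5+5+5+6+11 = 41.

41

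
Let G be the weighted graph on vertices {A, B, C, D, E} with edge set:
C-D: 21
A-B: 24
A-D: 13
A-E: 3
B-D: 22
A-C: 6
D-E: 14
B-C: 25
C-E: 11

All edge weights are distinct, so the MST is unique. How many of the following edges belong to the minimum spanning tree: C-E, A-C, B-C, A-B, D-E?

Kruskal: consider edges lightest-first.
A-E (3): add — endpoints in different components.
A-C (6): add — endpoints in different components.
C-E (11): skip — C and E already connected.
A-D (13): add — endpoints in different components.
D-E (14): skip — D and E already connected.
C-D (21): skip — C and D already connected.
B-D (22): add — endpoints in different components.
MST edge set: {A-E, A-C, A-D, B-D}.
Of the listed edges, {A-C} are in the MST → 1.

1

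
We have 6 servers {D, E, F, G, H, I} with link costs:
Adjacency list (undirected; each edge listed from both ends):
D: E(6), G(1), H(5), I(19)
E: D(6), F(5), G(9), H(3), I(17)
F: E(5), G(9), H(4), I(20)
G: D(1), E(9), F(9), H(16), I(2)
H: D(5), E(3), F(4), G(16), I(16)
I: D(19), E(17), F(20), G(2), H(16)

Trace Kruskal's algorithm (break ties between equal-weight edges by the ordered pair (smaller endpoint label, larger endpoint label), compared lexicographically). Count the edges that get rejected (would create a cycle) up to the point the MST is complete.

Sort edges by weight, then run Kruskal:
D–G (1): add. Components now {D,G} {E} {F} {H} {I}
G–I (2): add. Components now {D,G,I} {E} {F} {H}
E–H (3): add. Components now {D,G,I} {E,H} {F}
F–H (4): add. Components now {D,G,I} {E,F,H}
D–H (5): add. Components now {D,E,F,G,H,I}
Edges rejected before the tree was complete: 0.

0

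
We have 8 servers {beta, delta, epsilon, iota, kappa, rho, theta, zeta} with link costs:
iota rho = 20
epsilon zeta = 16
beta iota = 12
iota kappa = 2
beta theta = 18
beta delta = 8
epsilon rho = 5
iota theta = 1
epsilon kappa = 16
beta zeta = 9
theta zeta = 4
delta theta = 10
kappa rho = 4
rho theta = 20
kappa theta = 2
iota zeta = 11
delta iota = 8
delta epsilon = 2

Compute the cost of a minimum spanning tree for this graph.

26

Grow the tree from rho using Prim:
Step 1: cheapest edge leaving the tree is kappa rho (4); add kappa.
Step 2: cheapest edge leaving the tree is iota kappa (2); add iota.
Step 3: cheapest edge leaving the tree is iota theta (1); add theta.
Step 4: cheapest edge leaving the tree is theta zeta (4); add zeta.
Step 5: cheapest edge leaving the tree is epsilon rho (5); add epsilon.
Step 6: cheapest edge leaving the tree is delta epsilon (2); add delta.
Step 7: cheapest edge leaving the tree is beta delta (8); add beta.
MST edges: kappa rho, iota kappa, iota theta, theta zeta, epsilon rho, delta epsilon, beta delta; total weight 4+2+1+4+5+2+8 = 26.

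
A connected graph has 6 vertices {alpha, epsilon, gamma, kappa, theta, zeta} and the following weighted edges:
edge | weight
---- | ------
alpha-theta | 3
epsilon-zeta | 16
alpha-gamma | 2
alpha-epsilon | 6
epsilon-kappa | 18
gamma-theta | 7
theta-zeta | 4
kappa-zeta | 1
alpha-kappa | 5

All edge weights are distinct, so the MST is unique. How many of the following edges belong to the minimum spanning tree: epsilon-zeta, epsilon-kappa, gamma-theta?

Kruskal: consider edges lightest-first.
kappa-zeta (1): add — endpoints in different components.
alpha-gamma (2): add — endpoints in different components.
alpha-theta (3): add — endpoints in different components.
theta-zeta (4): add — endpoints in different components.
alpha-kappa (5): skip — kappa and alpha already connected.
alpha-epsilon (6): add — endpoints in different components.
MST edge set: {kappa-zeta, alpha-gamma, alpha-theta, theta-zeta, alpha-epsilon}.
Of the listed edges, {} are in the MST → 0.

0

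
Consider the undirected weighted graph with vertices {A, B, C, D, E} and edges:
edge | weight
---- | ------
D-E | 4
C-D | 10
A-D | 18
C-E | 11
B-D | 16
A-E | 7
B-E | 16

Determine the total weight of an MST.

Sort edges by weight, then run Kruskal:
D-E (4): add — endpoints in different components.
A-E (7): add — endpoints in different components.
C-D (10): add — endpoints in different components.
C-E (11): skip — C and E already connected.
B-D (16): add — endpoints in different components.
MST edges: D-E, A-E, C-D, B-D; total weight 4+7+10+16 = 37.

37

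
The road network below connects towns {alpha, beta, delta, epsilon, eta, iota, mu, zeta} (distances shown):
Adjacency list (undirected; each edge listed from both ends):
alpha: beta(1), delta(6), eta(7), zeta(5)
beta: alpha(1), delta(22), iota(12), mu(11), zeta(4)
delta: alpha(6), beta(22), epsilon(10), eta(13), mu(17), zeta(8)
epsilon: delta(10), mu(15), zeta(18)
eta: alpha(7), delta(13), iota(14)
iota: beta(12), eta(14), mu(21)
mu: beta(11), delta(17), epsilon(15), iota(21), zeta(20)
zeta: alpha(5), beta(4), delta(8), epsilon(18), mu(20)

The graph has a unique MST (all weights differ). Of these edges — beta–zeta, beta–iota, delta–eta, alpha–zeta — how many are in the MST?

2

Kruskal: consider edges lightest-first.
alpha–beta (1): add — endpoints in different components.
beta–zeta (4): add — endpoints in different components.
alpha–zeta (5): skip — zeta and alpha already connected.
alpha–delta (6): add — endpoints in different components.
alpha–eta (7): add — endpoints in different components.
delta–zeta (8): skip — delta and zeta already connected.
delta–epsilon (10): add — endpoints in different components.
beta–mu (11): add — endpoints in different components.
beta–iota (12): add — endpoints in different components.
MST edge set: {alpha–beta, beta–zeta, alpha–delta, alpha–eta, delta–epsilon, beta–mu, beta–iota}.
Of the listed edges, {beta–zeta, beta–iota} are in the MST → 2.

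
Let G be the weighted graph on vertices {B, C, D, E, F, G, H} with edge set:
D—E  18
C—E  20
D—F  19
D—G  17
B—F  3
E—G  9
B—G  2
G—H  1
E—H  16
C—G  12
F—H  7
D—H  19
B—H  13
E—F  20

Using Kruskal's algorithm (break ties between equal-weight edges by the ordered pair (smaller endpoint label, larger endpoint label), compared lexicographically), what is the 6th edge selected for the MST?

Kruskal: consider edges lightest-first.
G—H (1): add — endpoints in different components.
B—G (2): add — endpoints in different components.
B—F (3): add — endpoints in different components.
F—H (7): skip — F and H already connected.
E—G (9): add — endpoints in different components.
C—G (12): add — endpoints in different components.
B—H (13): skip — B and H already connected.
E—H (16): skip — E and H already connected.
D—G (17): add — endpoints in different components.
The 6th edge added is D—G.

D-G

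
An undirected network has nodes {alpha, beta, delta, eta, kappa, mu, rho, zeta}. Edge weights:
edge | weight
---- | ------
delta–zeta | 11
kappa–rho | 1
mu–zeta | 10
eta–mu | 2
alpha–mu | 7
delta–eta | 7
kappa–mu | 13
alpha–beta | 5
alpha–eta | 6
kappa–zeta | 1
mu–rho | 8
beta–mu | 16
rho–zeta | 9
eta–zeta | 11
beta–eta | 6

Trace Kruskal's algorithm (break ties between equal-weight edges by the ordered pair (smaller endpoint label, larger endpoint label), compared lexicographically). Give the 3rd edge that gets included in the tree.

Sort edges by weight, then run Kruskal:
kappa–rho (1): add — endpoints in different components.
kappa–zeta (1): add — endpoints in different components.
eta–mu (2): add — endpoints in different components.
alpha–beta (5): add — endpoints in different components.
alpha–eta (6): add — endpoints in different components.
beta–eta (6): skip — beta and eta already connected.
alpha–mu (7): skip — mu and alpha already connected.
delta–eta (7): add — endpoints in different components.
mu–rho (8): add — endpoints in different components.
The 3rd edge added is eta–mu.

eta-mu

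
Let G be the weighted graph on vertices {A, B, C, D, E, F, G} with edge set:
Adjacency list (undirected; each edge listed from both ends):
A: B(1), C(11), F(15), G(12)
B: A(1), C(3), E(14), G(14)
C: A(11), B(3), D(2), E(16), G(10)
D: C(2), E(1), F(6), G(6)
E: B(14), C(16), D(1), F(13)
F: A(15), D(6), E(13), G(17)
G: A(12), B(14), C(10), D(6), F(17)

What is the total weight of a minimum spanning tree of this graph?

19

Kruskal's algorithm — process edges by increasing weight (ties by edge label):
A-B (1): add — endpoints in different components.
D-E (1): add — endpoints in different components.
C-D (2): add — endpoints in different components.
B-C (3): add — endpoints in different components.
D-F (6): add — endpoints in different components.
D-G (6): add — endpoints in different components.
MST edges: A-B, D-E, C-D, B-C, D-F, D-G; total weight 1+1+2+3+6+6 = 19.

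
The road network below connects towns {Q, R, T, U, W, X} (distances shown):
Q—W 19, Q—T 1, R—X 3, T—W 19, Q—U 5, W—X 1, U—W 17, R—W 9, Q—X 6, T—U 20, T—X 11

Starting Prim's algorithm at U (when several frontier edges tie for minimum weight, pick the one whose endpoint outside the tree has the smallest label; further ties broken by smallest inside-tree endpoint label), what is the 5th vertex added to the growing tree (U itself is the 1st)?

Prim, starting at U.
Step 1: frontier [Q—U 5, U—W 17, T—U 20] → take Q—U (5); add Q.
Step 2: frontier [Q—T 1, Q—X 6, Q—W 19, U—W 17, T—U 20] → take Q—T (1); add T.
Step 3: frontier [Q—X 6, Q—W 19, T—X 11, T—W 19, U—W 17] → take Q—X (6); add X.
Step 4: frontier [Q—W 19, T—W 19, U—W 17, W—X 1, R—X 3] → take W—X (1); add W.
Step 5: frontier [R—W 9, R—X 3] → take R—X (3); add R.
Vertex order: U, Q, T, X, W, R. The 5th vertex is W.

W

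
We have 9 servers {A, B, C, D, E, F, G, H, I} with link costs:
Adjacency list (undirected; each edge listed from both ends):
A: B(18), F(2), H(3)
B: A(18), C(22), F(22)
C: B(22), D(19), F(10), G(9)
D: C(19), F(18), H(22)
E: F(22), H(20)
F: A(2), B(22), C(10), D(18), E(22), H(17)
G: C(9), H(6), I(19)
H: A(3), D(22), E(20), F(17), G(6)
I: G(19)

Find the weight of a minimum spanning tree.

Kruskal: consider edges lightest-first.
A–F (2): add — endpoints in different components.
A–H (3): add — endpoints in different components.
G–H (6): add — endpoints in different components.
C–G (9): add — endpoints in different components.
C–F (10): skip — C and F already connected.
F–H (17): skip — F and H already connected.
A–B (18): add — endpoints in different components.
D–F (18): add — endpoints in different components.
C–D (19): skip — C and D already connected.
G–I (19): add — endpoints in different components.
E–H (20): add — endpoints in different components.
MST edges: A–F, A–H, G–H, C–G, A–B, D–F, G–I, E–H; total weight 2+3+6+9+18+18+19+20 = 95.

95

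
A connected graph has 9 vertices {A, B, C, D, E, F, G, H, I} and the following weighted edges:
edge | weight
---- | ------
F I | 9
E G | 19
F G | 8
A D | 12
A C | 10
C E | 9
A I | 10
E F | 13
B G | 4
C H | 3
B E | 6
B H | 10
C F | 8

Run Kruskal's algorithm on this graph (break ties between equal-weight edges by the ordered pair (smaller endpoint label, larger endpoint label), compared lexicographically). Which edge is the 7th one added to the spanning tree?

Sort edges by weight, then run Kruskal:
C H (3): add — endpoints in different components.
B G (4): add — endpoints in different components.
B E (6): add — endpoints in different components.
C F (8): add — endpoints in different components.
F G (8): add — endpoints in different components.
C E (9): skip — C and E already connected.
F I (9): add — endpoints in different components.
A C (10): add — endpoints in different components.
A I (10): skip — A and I already connected.
B H (10): skip — B and H already connected.
A D (12): add — endpoints in different components.
The 7th edge added is A C.

A-C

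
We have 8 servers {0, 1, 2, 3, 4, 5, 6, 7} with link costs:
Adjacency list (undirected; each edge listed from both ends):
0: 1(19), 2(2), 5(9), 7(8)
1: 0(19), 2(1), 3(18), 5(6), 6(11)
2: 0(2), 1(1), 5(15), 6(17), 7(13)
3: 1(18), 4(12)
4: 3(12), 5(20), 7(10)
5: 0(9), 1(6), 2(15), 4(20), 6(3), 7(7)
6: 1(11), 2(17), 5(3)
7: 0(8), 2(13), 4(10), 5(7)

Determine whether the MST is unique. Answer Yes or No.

Yes

Sort edges by weight, then run Kruskal:
1 2 (1): add — endpoints in different components.
0 2 (2): add — endpoints in different components.
5 6 (3): add — endpoints in different components.
1 5 (6): add — endpoints in different components.
5 7 (7): add — endpoints in different components.
0 7 (8): skip — 0 and 7 already connected.
0 5 (9): skip — 0 and 5 already connected.
4 7 (10): add — endpoints in different components.
1 6 (11): skip — 1 and 6 already connected.
3 4 (12): add — endpoints in different components.
Every non-tree edge has weight strictly greater than the heaviest edge on the tree path between its endpoints, so the MST is unique.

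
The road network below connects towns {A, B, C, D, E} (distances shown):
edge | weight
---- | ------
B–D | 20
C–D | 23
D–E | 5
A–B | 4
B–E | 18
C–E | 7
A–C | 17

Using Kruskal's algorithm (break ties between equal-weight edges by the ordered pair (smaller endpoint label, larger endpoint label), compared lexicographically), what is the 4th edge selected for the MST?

A-C

Kruskal: consider edges lightest-first.
A–B (4): add — endpoints in different components.
D–E (5): add — endpoints in different components.
C–E (7): add — endpoints in different components.
A–C (17): add — endpoints in different components.
The 4th edge added is A–C.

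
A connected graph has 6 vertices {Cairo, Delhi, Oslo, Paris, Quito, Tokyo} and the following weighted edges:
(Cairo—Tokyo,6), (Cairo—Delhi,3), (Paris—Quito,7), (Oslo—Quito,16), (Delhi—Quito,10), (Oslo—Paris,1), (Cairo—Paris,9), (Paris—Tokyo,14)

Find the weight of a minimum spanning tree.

Prim, starting at Tokyo.
Step 1: cheapest edge leaving the tree is Cairo—Tokyo (6); add Cairo.
Step 2: cheapest edge leaving the tree is Cairo—Delhi (3); add Delhi.
Step 3: cheapest edge leaving the tree is Cairo—Paris (9); add Paris.
Step 4: cheapest edge leaving the tree is Oslo—Paris (1); add Oslo.
Step 5: cheapest edge leaving the tree is Paris—Quito (7); add Quito.
MST edges: Cairo—Tokyo, Cairo—Delhi, Cairo—Paris, Oslo—Paris, Paris—Quito; total weight 6+3+9+1+7 = 26.

26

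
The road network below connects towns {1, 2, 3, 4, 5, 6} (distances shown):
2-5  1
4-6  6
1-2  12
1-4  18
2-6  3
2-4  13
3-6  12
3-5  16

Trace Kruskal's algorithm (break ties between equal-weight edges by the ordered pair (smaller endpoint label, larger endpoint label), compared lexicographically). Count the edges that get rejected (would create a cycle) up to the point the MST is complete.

0

Kruskal: consider edges lightest-first.
2-5 (1): add. Components now {1} {2,5} {3} {4} {6}
2-6 (3): add. Components now {1} {2,5,6} {3} {4}
4-6 (6): add. Components now {1} {2,4,5,6} {3}
1-2 (12): add. Components now {1,2,4,5,6} {3}
3-6 (12): add. Components now {1,2,3,4,5,6}
Edges rejected before the tree was complete: 0.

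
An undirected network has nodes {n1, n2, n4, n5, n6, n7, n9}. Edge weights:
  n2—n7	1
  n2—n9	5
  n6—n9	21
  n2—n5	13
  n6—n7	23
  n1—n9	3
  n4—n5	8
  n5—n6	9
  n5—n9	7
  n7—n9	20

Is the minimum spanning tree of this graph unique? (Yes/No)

Yes

Kruskal: consider edges lightest-first.
n2—n7 (1): add — endpoints in different components.
n1—n9 (3): add — endpoints in different components.
n2—n9 (5): add — endpoints in different components.
n5—n9 (7): add — endpoints in different components.
n4—n5 (8): add — endpoints in different components.
n5—n6 (9): add — endpoints in different components.
Every non-tree edge has weight strictly greater than the heaviest edge on the tree path between its endpoints, so the MST is unique.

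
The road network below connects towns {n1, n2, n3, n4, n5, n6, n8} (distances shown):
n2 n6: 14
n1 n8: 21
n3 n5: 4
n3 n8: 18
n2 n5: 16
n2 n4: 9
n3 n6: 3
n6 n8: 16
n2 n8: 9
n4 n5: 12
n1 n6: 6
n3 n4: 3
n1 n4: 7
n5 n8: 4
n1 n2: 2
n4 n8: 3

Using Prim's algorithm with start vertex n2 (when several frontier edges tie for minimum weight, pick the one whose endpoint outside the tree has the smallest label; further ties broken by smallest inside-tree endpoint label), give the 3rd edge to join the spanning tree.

n3-n6

Prim's algorithm from n2:
Step 1: cheapest edge leaving the tree is n1 n2 (2); add n1.
Step 2: cheapest edge leaving the tree is n1 n6 (6); add n6.
Step 3: cheapest edge leaving the tree is n3 n6 (3); add n3.
Step 4: cheapest edge leaving the tree is n3 n4 (3); add n4.
Step 5: cheapest edge leaving the tree is n4 n8 (3); add n8.
Step 6: cheapest edge leaving the tree is n3 n5 (4); add n5.
The 3rd edge added is n3 n6.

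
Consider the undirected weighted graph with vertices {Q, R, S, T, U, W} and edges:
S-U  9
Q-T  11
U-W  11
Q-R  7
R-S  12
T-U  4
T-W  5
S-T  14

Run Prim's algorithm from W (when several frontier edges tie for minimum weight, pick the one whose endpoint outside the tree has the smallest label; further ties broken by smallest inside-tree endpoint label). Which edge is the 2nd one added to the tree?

Grow the tree from W using Prim:
Step 1: cheapest edge leaving the tree is T-W (5); add T.
Step 2: cheapest edge leaving the tree is T-U (4); add U.
Step 3: cheapest edge leaving the tree is S-U (9); add S.
Step 4: cheapest edge leaving the tree is Q-T (11); add Q.
Step 5: cheapest edge leaving the tree is Q-R (7); add R.
The 2nd edge added is T-U.

T-U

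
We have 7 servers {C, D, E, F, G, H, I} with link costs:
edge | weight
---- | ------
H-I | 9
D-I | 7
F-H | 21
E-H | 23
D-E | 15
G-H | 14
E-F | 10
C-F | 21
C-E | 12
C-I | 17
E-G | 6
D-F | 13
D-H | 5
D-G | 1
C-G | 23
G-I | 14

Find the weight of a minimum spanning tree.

Prim, starting at E.
Step 1: cheapest edge leaving the tree is E-G (6); add G.
Step 2: cheapest edge leaving the tree is D-G (1); add D.
Step 3: cheapest edge leaving the tree is D-H (5); add H.
Step 4: cheapest edge leaving the tree is D-I (7); add I.
Step 5: cheapest edge leaving the tree is E-F (10); add F.
Step 6: cheapest edge leaving the tree is C-E (12); add C.
MST edges: E-G, D-G, D-H, D-I, E-F, C-E; total weight 6+1+5+7+10+12 = 41.

41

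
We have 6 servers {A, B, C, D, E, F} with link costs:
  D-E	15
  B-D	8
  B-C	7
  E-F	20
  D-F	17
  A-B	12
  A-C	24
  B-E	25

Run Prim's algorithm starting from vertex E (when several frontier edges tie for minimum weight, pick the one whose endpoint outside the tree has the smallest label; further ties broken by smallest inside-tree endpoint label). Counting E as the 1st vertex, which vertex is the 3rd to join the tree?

B

Grow the tree from E using Prim:
Step 1: frontier [D-E 15, E-F 20, B-E 25] → take D-E (15); add D.
Step 2: frontier [B-D 8, D-F 17, E-F 20, B-E 25] → take B-D (8); add B.
Step 3: frontier [B-C 7, A-B 12, D-F 17, E-F 20] → take B-C (7); add C.
Step 4: frontier [A-B 12, A-C 24, D-F 17, E-F 20] → take A-B (12); add A.
Step 5: frontier [D-F 17, E-F 20] → take D-F (17); add F.
Vertex order: E, D, B, C, A, F. The 3rd vertex is B.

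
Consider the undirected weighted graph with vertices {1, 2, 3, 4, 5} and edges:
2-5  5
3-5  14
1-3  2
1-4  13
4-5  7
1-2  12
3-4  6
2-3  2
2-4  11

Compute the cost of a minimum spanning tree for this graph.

Sort edges by weight, then run Kruskal:
1-3 (2): add — endpoints in different components.
2-3 (2): add — endpoints in different components.
2-5 (5): add — endpoints in different components.
3-4 (6): add — endpoints in different components.
MST edges: 1-3, 2-3, 2-5, 3-4; total weight 2+2+5+6 = 15.

15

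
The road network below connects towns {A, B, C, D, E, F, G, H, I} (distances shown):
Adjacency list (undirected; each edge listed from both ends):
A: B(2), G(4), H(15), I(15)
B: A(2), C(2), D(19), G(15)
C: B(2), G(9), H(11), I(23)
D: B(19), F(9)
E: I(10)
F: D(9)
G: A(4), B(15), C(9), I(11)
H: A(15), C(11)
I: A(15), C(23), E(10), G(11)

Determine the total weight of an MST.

68

Sort edges by weight, then run Kruskal:
A B (2): add — endpoints in different components.
B C (2): add — endpoints in different components.
A G (4): add — endpoints in different components.
C G (9): skip — C and G already connected.
D F (9): add — endpoints in different components.
E I (10): add — endpoints in different components.
C H (11): add — endpoints in different components.
G I (11): add — endpoints in different components.
A H (15): skip — A and H already connected.
A I (15): skip — A and I already connected.
B G (15): skip — B and G already connected.
B D (19): add — endpoints in different components.
MST edges: A B, B C, A G, D F, E I, C H, G I, B D; total weight 2+2+4+9+10+11+11+19 = 68.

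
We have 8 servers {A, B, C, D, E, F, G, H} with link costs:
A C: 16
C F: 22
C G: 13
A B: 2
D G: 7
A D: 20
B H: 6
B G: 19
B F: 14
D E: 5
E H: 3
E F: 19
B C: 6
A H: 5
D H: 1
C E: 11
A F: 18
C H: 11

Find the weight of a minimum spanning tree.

38

Prim, starting at H.
Step 1: cheapest edge leaving the tree is D H (1); add D.
Step 2: cheapest edge leaving the tree is E H (3); add E.
Step 3: cheapest edge leaving the tree is A H (5); add A.
Step 4: cheapest edge leaving the tree is A B (2); add B.
Step 5: cheapest edge leaving the tree is B C (6); add C.
Step 6: cheapest edge leaving the tree is D G (7); add G.
Step 7: cheapest edge leaving the tree is B F (14); add F.
MST edges: D H, E H, A H, A B, B C, D G, B F; total weight 1+3+5+2+6+7+14 = 38.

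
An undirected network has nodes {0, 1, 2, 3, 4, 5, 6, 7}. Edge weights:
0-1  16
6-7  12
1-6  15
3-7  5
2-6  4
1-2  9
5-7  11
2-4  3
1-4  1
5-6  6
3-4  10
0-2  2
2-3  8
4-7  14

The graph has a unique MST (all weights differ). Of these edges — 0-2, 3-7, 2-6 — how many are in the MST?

3

Sort edges by weight, then run Kruskal:
1-4 (1): add — endpoints in different components.
0-2 (2): add — endpoints in different components.
2-4 (3): add — endpoints in different components.
2-6 (4): add — endpoints in different components.
3-7 (5): add — endpoints in different components.
5-6 (6): add — endpoints in different components.
2-3 (8): add — endpoints in different components.
MST edge set: {1-4, 0-2, 2-4, 2-6, 3-7, 5-6, 2-3}.
Of the listed edges, {0-2, 3-7, 2-6} are in the MST → 3.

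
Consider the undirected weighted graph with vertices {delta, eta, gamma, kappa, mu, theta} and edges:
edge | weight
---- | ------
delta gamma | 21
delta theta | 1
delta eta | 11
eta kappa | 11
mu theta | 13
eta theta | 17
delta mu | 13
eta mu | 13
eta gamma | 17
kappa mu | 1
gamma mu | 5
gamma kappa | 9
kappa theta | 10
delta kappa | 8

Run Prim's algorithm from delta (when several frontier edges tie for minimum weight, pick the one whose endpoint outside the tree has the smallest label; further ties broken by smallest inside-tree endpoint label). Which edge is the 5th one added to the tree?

Grow the tree from delta using Prim:
Step 1: cheapest edge leaving the tree is delta theta (1); add theta.
Step 2: cheapest edge leaving the tree is delta kappa (8); add kappa.
Step 3: cheapest edge leaving the tree is kappa mu (1); add mu.
Step 4: cheapest edge leaving the tree is gamma mu (5); add gamma.
Step 5: cheapest edge leaving the tree is delta eta (11); add eta.
The 5th edge added is delta eta.

delta-eta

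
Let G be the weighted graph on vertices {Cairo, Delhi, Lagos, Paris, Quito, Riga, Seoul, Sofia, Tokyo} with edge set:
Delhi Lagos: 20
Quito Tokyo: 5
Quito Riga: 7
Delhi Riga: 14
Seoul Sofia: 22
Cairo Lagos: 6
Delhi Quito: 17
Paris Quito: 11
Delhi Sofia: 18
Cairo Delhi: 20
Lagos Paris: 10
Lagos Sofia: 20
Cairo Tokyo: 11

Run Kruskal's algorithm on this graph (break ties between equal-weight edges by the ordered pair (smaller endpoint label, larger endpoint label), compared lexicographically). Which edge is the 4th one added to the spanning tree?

Kruskal: consider edges lightest-first.
Quito Tokyo (5): add — endpoints in different components.
Cairo Lagos (6): add — endpoints in different components.
Quito Riga (7): add — endpoints in different components.
Lagos Paris (10): add — endpoints in different components.
Cairo Tokyo (11): add — endpoints in different components.
Paris Quito (11): skip — Quito and Paris already connected.
Delhi Riga (14): add — endpoints in different components.
Delhi Quito (17): skip — Quito and Delhi already connected.
Delhi Sofia (18): add — endpoints in different components.
Cairo Delhi (20): skip — Delhi and Cairo already connected.
Delhi Lagos (20): skip — Delhi and Lagos already connected.
Lagos Sofia (20): skip — Lagos and Sofia already connected.
Seoul Sofia (22): add — endpoints in different components.
The 4th edge added is Lagos Paris.

Lagos-Paris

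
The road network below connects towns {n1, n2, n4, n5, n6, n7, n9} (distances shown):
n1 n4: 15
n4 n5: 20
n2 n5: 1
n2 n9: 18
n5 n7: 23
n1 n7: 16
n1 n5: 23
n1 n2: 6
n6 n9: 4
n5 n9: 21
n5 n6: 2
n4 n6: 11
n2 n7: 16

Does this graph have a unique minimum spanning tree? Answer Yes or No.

Kruskal's algorithm — process edges by increasing weight (ties by edge label):
n2 n5 (1): add — endpoints in different components.
n5 n6 (2): add — endpoints in different components.
n6 n9 (4): add — endpoints in different components.
n1 n2 (6): add — endpoints in different components.
n4 n6 (11): add — endpoints in different components.
n1 n4 (15): skip — n4 and n1 already connected.
n1 n7 (16): add — endpoints in different components.
Non-tree edge n2 n7 has weight 16, equal to the heaviest edge on its tree cycle — swapping gives another MST of the same weight. Not unique.

No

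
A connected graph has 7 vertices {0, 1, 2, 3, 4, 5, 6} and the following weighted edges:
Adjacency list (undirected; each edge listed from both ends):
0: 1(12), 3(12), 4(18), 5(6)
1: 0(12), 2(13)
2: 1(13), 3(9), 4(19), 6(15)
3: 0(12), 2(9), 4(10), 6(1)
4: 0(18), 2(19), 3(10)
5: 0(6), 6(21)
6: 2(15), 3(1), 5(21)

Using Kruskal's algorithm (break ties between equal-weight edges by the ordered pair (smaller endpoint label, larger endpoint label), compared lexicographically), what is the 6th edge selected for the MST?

Kruskal's algorithm — process edges by increasing weight (ties by edge label):
3–6 (1): add — endpoints in different components.
0–5 (6): add — endpoints in different components.
2–3 (9): add — endpoints in different components.
3–4 (10): add — endpoints in different components.
0–1 (12): add — endpoints in different components.
0–3 (12): add — endpoints in different components.
The 6th edge added is 0–3.

0-3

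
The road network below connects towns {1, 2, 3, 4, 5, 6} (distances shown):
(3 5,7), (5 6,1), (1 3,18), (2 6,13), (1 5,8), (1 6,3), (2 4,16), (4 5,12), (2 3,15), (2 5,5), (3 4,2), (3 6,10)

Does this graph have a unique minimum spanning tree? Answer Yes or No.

Yes

Kruskal's algorithm — process edges by increasing weight (ties by edge label):
5 6 (1): add — endpoints in different components.
3 4 (2): add — endpoints in different components.
1 6 (3): add — endpoints in different components.
2 5 (5): add — endpoints in different components.
3 5 (7): add — endpoints in different components.
Every non-tree edge has weight strictly greater than the heaviest edge on the tree path between its endpoints, so the MST is unique.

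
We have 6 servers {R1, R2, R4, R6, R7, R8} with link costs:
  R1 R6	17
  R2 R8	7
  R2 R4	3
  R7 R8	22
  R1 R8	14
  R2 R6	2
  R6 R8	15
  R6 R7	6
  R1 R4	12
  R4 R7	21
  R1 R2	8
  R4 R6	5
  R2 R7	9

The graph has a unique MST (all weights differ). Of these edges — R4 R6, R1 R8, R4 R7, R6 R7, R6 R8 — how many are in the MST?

Kruskal's algorithm — process edges by increasing weight (ties by edge label):
R2 R6 (2): add — endpoints in different components.
R2 R4 (3): add — endpoints in different components.
R4 R6 (5): skip — R4 and R6 already connected.
R6 R7 (6): add — endpoints in different components.
R2 R8 (7): add — endpoints in different components.
R1 R2 (8): add — endpoints in different components.
MST edge set: {R2 R6, R2 R4, R6 R7, R2 R8, R1 R2}.
Of the listed edges, {R6 R7} are in the MST → 1.

1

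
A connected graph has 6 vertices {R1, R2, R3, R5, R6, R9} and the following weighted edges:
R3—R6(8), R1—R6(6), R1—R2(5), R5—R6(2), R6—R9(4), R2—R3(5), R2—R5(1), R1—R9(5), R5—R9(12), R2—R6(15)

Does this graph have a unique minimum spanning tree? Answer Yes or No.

Kruskal: consider edges lightest-first.
R2—R5 (1): add. Components now {R1} {R2,R5} {R9} {R6} {R3}
R5—R6 (2): add. Components now {R1} {R2,R5,R6} {R9} {R3}
R6—R9 (4): add. Components now {R1} {R2,R5,R6,R9} {R3}
R1—R2 (5): add. Components now {R1,R2,R5,R6,R9} {R3}
R1—R9 (5): skip — R1 and R9 already connected.
R2—R3 (5): add. Components now {R1,R2,R3,R5,R6,R9}
Non-tree edge R1—R9 has weight 5, equal to the heaviest edge on its tree cycle — swapping gives another MST of the same weight. Not unique.

No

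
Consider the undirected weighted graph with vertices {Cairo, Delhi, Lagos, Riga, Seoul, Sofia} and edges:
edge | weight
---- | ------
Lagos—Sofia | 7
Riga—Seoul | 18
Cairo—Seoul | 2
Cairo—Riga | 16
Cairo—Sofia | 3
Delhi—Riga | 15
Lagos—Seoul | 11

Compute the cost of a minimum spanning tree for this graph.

43

Sort edges by weight, then run Kruskal:
Cairo—Seoul (2): add — endpoints in different components.
Cairo—Sofia (3): add — endpoints in different components.
Lagos—Sofia (7): add — endpoints in different components.
Lagos—Seoul (11): skip — Seoul and Lagos already connected.
Delhi—Riga (15): add — endpoints in different components.
Cairo—Riga (16): add — endpoints in different components.
MST edges: Cairo—Seoul, Cairo—Sofia, Lagos—Sofia, Delhi—Riga, Cairo—Riga; total weight 2+3+7+15+16 = 43.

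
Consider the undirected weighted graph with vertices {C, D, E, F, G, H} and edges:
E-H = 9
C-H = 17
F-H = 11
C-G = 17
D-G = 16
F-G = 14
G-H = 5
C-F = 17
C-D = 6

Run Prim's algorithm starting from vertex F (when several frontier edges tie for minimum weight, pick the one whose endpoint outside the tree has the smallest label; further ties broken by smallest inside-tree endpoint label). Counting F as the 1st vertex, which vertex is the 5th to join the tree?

D

Grow the tree from F using Prim:
Step 1: frontier [F-H 11, F-G 14, C-F 17] → take F-H (11); add H.
Step 2: frontier [F-G 14, C-F 17, G-H 5, E-H 9, C-H 17] → take G-H (5); add G.
Step 3: frontier [C-F 17, D-G 16, C-G 17, E-H 9, C-H 17] → take E-H (9); add E.
Step 4: frontier [C-F 17, D-G 16, C-G 17, C-H 17] → take D-G (16); add D.
Step 5: frontier [C-D 6, C-F 17, C-G 17, C-H 17] → take C-D (6); add C.
Vertex order: F, H, G, E, D, C. The 5th vertex is D.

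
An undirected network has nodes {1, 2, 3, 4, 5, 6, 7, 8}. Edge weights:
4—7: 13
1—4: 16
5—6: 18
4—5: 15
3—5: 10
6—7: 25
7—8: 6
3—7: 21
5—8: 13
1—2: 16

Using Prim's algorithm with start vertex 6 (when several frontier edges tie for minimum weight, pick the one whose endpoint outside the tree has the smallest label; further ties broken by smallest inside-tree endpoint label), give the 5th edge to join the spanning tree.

Prim, starting at 6.
Step 1: cheapest edge leaving the tree is 5—6 (18); add 5.
Step 2: cheapest edge leaving the tree is 3—5 (10); add 3.
Step 3: cheapest edge leaving the tree is 5—8 (13); add 8.
Step 4: cheapest edge leaving the tree is 7—8 (6); add 7.
Step 5: cheapest edge leaving the tree is 4—7 (13); add 4.
Step 6: cheapest edge leaving the tree is 1—4 (16); add 1.
Step 7: cheapest edge leaving the tree is 1—2 (16); add 2.
The 5th edge added is 4—7.

4-7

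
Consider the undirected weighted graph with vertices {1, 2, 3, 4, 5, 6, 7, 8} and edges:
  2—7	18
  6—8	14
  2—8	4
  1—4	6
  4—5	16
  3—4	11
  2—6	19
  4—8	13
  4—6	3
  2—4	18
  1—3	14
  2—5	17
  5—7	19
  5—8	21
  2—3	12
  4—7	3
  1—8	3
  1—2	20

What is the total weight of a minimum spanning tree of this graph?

46

Sort edges by weight, then run Kruskal:
1—8 (3): add — endpoints in different components.
4—6 (3): add — endpoints in different components.
4—7 (3): add — endpoints in different components.
2—8 (4): add — endpoints in different components.
1—4 (6): add — endpoints in different components.
3—4 (11): add — endpoints in different components.
2—3 (12): skip — 2 and 3 already connected.
4—8 (13): skip — 4 and 8 already connected.
1—3 (14): skip — 1 and 3 already connected.
6—8 (14): skip — 6 and 8 already connected.
4—5 (16): add — endpoints in different components.
MST edges: 1—8, 4—6, 4—7, 2—8, 1—4, 3—4, 4—5; total weight 3+3+3+4+6+11+16 = 46.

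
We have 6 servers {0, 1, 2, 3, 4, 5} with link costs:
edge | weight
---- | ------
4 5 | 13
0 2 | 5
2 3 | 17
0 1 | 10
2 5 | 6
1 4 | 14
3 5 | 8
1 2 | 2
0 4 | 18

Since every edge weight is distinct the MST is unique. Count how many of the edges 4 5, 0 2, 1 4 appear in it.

Kruskal's algorithm — process edges by increasing weight (ties by edge label):
1 2 (2): add — endpoints in different components.
0 2 (5): add — endpoints in different components.
2 5 (6): add — endpoints in different components.
3 5 (8): add — endpoints in different components.
0 1 (10): skip — 0 and 1 already connected.
4 5 (13): add — endpoints in different components.
MST edge set: {1 2, 0 2, 2 5, 3 5, 4 5}.
Of the listed edges, {4 5, 0 2} are in the MST → 2.

2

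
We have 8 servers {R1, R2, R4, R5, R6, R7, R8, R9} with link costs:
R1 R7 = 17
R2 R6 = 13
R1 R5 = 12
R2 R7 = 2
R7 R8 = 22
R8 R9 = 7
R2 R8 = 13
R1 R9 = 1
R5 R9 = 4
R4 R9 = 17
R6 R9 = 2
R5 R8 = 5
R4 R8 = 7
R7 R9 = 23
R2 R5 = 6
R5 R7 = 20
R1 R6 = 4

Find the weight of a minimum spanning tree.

27

Kruskal's algorithm — process edges by increasing weight (ties by edge label):
R1 R9 (1): add — endpoints in different components.
R2 R7 (2): add — endpoints in different components.
R6 R9 (2): add — endpoints in different components.
R1 R6 (4): skip — R6 and R1 already connected.
R5 R9 (4): add — endpoints in different components.
R5 R8 (5): add — endpoints in different components.
R2 R5 (6): add — endpoints in different components.
R4 R8 (7): add — endpoints in different components.
MST edges: R1 R9, R2 R7, R6 R9, R5 R9, R5 R8, R2 R5, R4 R8; total weight 1+2+2+4+5+6+7 = 27.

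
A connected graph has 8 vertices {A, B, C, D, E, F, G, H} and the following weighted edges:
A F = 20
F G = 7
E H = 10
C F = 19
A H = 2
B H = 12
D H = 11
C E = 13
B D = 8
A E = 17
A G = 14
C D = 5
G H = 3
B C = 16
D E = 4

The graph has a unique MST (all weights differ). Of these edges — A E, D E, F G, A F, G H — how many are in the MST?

Sort edges by weight, then run Kruskal:
A H (2): add — endpoints in different components.
G H (3): add — endpoints in different components.
D E (4): add — endpoints in different components.
C D (5): add — endpoints in different components.
F G (7): add — endpoints in different components.
B D (8): add — endpoints in different components.
E H (10): add — endpoints in different components.
MST edge set: {A H, G H, D E, C D, F G, B D, E H}.
Of the listed edges, {D E, F G, G H} are in the MST → 3.

3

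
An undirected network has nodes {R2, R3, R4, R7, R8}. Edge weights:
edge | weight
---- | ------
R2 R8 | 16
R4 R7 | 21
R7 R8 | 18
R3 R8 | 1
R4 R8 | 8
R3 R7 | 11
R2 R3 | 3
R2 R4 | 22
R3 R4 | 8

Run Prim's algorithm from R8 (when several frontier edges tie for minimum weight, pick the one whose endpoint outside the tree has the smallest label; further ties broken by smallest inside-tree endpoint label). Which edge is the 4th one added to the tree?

Prim's algorithm from R8:
Step 1: frontier [R3 R8 1, R4 R8 8, R2 R8 16, R7 R8 18] → take R3 R8 (1); add R3.
Step 2: frontier [R2 R3 3, R3 R4 8, R3 R7 11, R4 R8 8, R2 R8 16, R7 R8 18] → take R2 R3 (3); add R2.
Step 3: frontier [R2 R4 22, R3 R4 8, R3 R7 11, R4 R8 8, R7 R8 18] → take R3 R4 (8); add R4.
Step 4: frontier [R3 R7 11, R4 R7 21, R7 R8 18] → take R3 R7 (11); add R7.
The 4th edge added is R3 R7.

R3-R7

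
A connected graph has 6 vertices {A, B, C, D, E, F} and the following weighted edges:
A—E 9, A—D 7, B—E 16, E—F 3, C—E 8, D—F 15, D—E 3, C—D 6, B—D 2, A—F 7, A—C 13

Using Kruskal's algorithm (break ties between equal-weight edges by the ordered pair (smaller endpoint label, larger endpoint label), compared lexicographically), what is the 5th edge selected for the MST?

Kruskal's algorithm — process edges by increasing weight (ties by edge label):
B—D (2): add. Components now {A} {B,D} {C} {E} {F}
D—E (3): add. Components now {A} {B,D,E} {C} {F}
E—F (3): add. Components now {A} {B,D,E,F} {C}
C—D (6): add. Components now {A} {B,C,D,E,F}
A—D (7): add. Components now {A,B,C,D,E,F}
The 5th edge added is A—D.

A-D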